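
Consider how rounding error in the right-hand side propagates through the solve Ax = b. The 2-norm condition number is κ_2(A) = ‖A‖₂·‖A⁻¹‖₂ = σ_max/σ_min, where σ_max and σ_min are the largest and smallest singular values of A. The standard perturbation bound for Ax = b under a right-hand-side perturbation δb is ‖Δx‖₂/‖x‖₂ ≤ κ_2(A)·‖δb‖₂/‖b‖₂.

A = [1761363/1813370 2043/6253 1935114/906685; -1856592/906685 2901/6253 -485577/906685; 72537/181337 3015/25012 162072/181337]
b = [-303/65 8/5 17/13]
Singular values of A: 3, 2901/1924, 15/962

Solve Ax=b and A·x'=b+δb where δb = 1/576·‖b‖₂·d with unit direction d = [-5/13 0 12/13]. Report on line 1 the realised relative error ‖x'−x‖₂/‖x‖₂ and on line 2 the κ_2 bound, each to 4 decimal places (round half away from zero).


from the listed singular values, σ₁ = 3, σ_n = 15/962
κ = σ_max/σ_min = 3/(15/962) = 192.4000
bound on ‖Δx‖/‖x‖: κ·ε = 192.4000·1/576 = 0.3340
solve Ax = b  →  x = [-54.0624 -177.8551 49.6468]
2-norm of b is 5.0990; of x, 192.4058
with δb = [-0.0034 0.0000 0.0082], A·Δx = δb → ‖Δx‖ = 0.5677
relative error = 0.0030
tightness: 0.0030 against a bound of 0.3340 (unrounded ratio ≈ 0.0088)

0.0030
0.3340


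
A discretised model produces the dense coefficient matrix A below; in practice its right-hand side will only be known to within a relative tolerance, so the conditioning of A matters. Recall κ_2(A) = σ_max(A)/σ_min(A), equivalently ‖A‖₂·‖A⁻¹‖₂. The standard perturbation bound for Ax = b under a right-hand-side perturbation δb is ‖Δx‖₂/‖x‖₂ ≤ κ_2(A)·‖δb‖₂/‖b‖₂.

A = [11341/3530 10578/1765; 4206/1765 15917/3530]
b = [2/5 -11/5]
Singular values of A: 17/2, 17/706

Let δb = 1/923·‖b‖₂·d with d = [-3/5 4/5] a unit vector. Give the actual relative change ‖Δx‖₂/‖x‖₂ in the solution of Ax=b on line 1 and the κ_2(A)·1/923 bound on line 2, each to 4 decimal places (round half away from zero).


0.0012
0.3824

largest singular value 17/2, smallest 17/706
κ = σ_max/σ_min = (17/2)/(17/706) = 353.0000
κ_2(A)·‖δb‖/‖b‖ = 0.3824
solve Ax = b  →  x = [73.2318 -39.1903]
‖b‖₂ = 2.2361 and ‖x‖₂ = 83.0589
Δx = A⁻¹·δb where δb = 1/923·2.2361·d; ‖Δx‖ = 0.1006
realised ‖Δx‖/‖x‖ = 0.0012
so the bound overstates the realised error by a factor of ≈ 315.7331 (computed from the unrounded values)


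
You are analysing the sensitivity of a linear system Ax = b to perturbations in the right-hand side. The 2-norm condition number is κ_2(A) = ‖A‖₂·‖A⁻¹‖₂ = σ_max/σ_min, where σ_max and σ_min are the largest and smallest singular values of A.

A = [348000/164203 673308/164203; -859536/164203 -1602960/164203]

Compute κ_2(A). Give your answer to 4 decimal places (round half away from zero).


form AᵀA = [5088201984/159542161 9539130240/159542161; 9539130240/159542161 17886535056/159542161] with trace 79497360/552049 and determinant 331776/552049
λ_max, λ_min = (79497360/552049 ± √6319097620533504/304758098401)/2 = 144, 2304/552049
so κ_2 = √(144 / (2304/552049)) = 185.7500

185.7500


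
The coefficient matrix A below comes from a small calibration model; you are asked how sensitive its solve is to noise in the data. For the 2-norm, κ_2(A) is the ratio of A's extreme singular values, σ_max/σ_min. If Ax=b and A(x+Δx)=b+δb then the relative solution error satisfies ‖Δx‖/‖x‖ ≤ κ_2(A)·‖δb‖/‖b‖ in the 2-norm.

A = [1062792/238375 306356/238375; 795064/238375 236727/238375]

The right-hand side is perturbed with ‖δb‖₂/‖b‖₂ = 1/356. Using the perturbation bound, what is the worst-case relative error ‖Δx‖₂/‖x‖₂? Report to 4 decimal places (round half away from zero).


0.6696

form AᵀA = [352330719872/11364528125 102761164296/11364528125; 102761164296/11364528125 29978734253/11364528125] with trace 3058475633/90916225 and determinant 45265984/2272905625
eigenvalues of AᵀA: λ = (tr ± √(tr²−4·det))/2 = 841/25, 53824/90916225
σ_max=√(841/25)=(29/5), σ_min=√(53824/90916225)=(232/9535) → κ = 238.3750
bound on ‖Δx‖/‖x‖: κ·ε = 238.3750·1/356 = 0.6696


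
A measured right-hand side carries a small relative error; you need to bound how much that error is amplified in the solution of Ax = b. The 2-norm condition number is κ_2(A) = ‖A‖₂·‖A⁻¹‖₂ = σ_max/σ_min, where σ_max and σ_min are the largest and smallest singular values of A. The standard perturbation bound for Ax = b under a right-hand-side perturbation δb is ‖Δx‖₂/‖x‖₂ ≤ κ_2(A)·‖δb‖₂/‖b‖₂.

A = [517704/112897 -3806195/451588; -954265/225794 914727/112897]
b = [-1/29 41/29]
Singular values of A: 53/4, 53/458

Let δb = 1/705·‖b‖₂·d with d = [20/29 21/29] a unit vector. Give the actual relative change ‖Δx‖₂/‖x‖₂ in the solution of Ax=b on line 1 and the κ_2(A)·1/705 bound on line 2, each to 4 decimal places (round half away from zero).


largest singular value 53/4, smallest 53/458
κ_2(A) = (53/4) / (53/458) = 114.5000
worst-case relative error ≤ 114.5000 × 1/705 = 0.1624
solve Ax = b  →  x = [7.5893 4.1332]
‖b‖ = 1.4142, ‖x‖ = 8.6418
Δx = A⁻¹·δb where δb = 1/705·1.4142·d; ‖Δx‖ = 0.0173
relative error = 0.0020
tightness: 0.0020 against a bound of 0.1624 (unrounded ratio ≈ 0.0124)

0.0020
0.1624


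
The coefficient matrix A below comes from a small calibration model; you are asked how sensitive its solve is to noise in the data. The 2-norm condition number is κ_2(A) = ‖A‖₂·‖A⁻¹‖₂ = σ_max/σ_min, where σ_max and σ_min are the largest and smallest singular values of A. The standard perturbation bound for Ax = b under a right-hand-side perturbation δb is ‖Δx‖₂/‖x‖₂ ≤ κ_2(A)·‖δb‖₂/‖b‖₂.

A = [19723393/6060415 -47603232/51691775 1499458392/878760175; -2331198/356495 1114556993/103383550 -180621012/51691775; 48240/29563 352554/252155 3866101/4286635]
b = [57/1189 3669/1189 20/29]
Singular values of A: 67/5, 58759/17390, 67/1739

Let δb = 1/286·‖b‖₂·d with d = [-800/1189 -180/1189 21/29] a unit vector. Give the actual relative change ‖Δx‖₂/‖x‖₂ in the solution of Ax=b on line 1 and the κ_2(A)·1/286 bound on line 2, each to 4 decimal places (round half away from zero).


largest singular value 67/5, smallest 67/1739
condition number: (67/5) ÷ (67/1739) = 347.8000
perturbation bound = 347.8000·1/286 = 1.2161
solve Ax = b  →  x = [0.0904 0.3567 0.0482]
2-norm of b is 3.1623; of x, 0.3711
re-solving with b+δb shifts x by Δx of norm 0.2870
dividing the unrounded norms, ‖Δx‖/‖x‖ = 0.7733
so the bound overstates the realised error by a factor of ≈ 1.5725 (computed from the unrounded values)

0.7733
1.2161


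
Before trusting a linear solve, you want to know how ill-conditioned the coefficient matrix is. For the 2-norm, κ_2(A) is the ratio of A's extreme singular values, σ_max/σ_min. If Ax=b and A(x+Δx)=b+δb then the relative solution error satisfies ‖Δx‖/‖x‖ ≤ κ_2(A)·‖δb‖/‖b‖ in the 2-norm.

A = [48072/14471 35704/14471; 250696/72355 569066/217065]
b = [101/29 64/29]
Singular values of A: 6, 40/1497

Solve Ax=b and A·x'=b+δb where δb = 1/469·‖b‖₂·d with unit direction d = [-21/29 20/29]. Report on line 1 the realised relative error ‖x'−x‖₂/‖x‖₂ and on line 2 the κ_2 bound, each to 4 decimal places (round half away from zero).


from the listed singular values, σ₁ = 6, σ_n = 40/1497
condition number: 6 ÷ (40/1497) = 224.5500
bound on ‖Δx‖/‖x‖: κ·ε = 224.5500·1/469 = 0.4788
solve Ax = b  →  x = [22.9883 -29.5400]
‖b‖ = 4.1231, ‖x‖ = 37.4309
re-solving with b+δb shifts x by Δx of norm 0.3290
realised ‖Δx‖/‖x‖ = 0.0088
so the bound overstates the realised error by a factor of ≈ 54.4700 (computed from the unrounded values)

0.0088
0.4788


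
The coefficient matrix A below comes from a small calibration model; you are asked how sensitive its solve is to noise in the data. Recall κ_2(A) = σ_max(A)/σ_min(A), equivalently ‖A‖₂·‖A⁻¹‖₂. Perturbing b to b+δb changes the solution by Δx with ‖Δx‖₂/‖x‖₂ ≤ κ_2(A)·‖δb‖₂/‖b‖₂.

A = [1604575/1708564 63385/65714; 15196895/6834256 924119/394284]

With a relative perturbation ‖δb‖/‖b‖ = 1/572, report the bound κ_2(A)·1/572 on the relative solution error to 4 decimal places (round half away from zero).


0.3803

M = AᵀA = [1610296997225/276373106944 1268052544885/207279830208; 1268052544885/207279830208 998631622261/155459872656]. tr(M)=36231603961/2957619456, det(M)=37515625/11830477824
λ_max, λ_min = (36231603961/2957619456 ± √1312618168644346889521/8747512846509735936)/2 = 49/4, 765625/2957619456
κ = σ_max/σ_min = (7/2)/(875/54384) = 217.5360
perturbation bound = 217.5360·1/572 = 0.3803


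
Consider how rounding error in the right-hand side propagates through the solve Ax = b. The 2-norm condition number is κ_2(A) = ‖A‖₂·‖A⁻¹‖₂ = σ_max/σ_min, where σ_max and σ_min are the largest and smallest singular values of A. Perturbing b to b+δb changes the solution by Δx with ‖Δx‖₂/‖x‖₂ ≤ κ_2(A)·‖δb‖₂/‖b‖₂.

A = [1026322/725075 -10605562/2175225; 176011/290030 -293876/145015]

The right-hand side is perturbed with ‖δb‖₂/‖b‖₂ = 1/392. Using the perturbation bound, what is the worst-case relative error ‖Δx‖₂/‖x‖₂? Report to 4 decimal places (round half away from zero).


AᵀA = [29513870969/12443402500 -75884168206/9332551875; -75884168206/9332551875 780530435476/27997655625]; tr = 5420394529/179184996, det = 366025/44796249
char-poly roots: 121/4 and 12100/44796249
κ = σ_max/σ_min = (11/2)/(110/6693) = 334.6500
worst-case relative error ≤ 334.6500 × 1/392 = 0.8537

0.8537


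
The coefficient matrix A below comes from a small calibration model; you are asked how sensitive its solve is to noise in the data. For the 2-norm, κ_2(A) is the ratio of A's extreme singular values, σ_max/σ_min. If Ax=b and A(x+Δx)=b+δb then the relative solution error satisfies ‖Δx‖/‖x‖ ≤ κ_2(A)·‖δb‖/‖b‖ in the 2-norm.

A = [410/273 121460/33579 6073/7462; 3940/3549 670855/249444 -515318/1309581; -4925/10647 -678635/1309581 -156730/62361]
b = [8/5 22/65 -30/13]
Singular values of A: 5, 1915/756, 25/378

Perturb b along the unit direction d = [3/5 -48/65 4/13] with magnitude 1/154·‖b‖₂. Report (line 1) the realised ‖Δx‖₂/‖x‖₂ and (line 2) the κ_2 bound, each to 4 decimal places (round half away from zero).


0.3138
0.4909

σ_max = 5, σ_min = 25/378
κ_2(A) = 5 / (25/378) = 75.6000
κ_2(A)·‖δb‖/‖b‖ = 0.4909
solve Ax = b  →  x = [0.1538 0.1869 0.8513]
2-norm of b is 2.8284; of x, 0.8851
re-solving with b+δb shifts x by Δx of norm 0.2777
relative error = 0.3138
realised/bound (from unrounded values) ≈ 0.6391


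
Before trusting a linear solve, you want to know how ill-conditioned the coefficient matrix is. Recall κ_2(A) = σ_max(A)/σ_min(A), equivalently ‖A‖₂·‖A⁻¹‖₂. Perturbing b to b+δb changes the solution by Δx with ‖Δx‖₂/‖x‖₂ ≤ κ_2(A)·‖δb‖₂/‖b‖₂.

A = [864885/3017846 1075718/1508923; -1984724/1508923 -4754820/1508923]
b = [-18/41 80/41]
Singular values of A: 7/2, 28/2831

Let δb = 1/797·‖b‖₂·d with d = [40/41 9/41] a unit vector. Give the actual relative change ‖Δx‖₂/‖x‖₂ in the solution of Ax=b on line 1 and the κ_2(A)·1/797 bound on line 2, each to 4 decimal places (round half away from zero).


0.4440
0.4440

largest singular value 7/2, smallest 28/2831
condition number: (7/2) ÷ (28/2831) = 353.8750
perturbation bound = 353.8750·1/797 = 0.4440
solve Ax = b  →  x = [-0.2198 -0.5275]
2-norm of b is 2.0000; of x, 0.5714
Δx = A⁻¹·δb where δb = 1/797·2.0000·d; ‖Δx‖ = 0.2537
dividing the unrounded norms, ‖Δx‖/‖x‖ = 0.4440
so the bound is sharp here: realised error equals the bound


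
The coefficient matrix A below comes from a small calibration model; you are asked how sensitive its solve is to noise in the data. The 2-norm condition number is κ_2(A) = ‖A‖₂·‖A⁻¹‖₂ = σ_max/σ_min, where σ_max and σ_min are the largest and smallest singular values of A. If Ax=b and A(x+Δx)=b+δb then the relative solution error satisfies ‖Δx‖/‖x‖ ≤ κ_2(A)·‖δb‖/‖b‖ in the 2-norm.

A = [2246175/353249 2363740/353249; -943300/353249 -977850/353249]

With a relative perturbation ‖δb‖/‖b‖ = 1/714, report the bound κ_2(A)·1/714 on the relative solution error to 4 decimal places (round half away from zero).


form AᵀA = [35119035625/738371929 36874435500/738371929; 36874435500/738371929 38718682900/738371929] with trace 87797525/877969 and determinant 62500/877969
char-poly roots: 100 and 625/877969
κ_2(A) = √(λ_max/λ_min) = √(100 / (625/877969)) = 374.8000
κ_2(A)·‖δb‖/‖b‖ = 0.5249

0.5249


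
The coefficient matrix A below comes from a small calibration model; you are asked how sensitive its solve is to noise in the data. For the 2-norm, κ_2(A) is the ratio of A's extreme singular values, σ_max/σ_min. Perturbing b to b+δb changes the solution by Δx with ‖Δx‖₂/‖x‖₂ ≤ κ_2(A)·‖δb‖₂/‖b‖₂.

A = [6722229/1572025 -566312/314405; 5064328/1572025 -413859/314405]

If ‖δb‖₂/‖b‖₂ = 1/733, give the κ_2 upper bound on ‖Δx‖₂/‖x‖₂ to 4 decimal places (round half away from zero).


AᵀA = [217956248677/7603884925 -18162451296/1520776985; -18162451296/1520776985 1513810933/304155397]; tr = 19677040154/584914225, det = 707281/23396569
char-poly roots: 841/25 and 21025/23396569
κ_2(A) = √(λ_max/λ_min) = √((841/25) / (21025/23396569)) = 193.4800
worst-case relative error ≤ 193.4800 × 1/733 = 0.2640

0.2640


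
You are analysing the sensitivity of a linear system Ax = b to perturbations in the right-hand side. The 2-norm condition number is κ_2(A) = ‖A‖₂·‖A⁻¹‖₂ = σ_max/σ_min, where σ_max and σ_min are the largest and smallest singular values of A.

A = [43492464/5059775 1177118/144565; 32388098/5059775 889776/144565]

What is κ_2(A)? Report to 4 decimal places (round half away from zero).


279.1600

form AᵀA = [117623332673956/1024052922025 3200556580992/29258654915; 3200556580992/29258654915 87092324644/835961569] with trace 266719893416/1217661025 and determinant 29986576/48706441
λ_max, λ_min = (266719893416/1217661025 ± √71135850195355560109056/1482698371804050625)/2 = 5476/25, 136900/48706441
so κ_2 = √((5476/25) / (136900/48706441)) = 279.1600


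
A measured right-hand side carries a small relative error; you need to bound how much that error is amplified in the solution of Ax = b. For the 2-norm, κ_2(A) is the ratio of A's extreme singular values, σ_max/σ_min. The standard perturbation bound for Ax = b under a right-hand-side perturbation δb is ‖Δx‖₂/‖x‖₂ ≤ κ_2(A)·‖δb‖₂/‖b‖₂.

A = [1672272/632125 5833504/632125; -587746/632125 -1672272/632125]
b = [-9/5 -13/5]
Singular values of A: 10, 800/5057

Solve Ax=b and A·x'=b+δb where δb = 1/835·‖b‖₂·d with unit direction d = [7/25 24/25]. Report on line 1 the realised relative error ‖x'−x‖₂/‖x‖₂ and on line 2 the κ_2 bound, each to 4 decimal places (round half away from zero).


0.0013
0.0757

from the listed singular values, σ₁ = 10, σ_n = 800/5057
condition number: 10 ÷ (800/5057) = 63.2125
perturbation bound = 63.2125·1/835 = 0.0757
solve Ax = b  →  x = [18.1772 -5.4059]
‖b‖₂ = 3.1623 and ‖x‖₂ = 18.9640
Δx = A⁻¹·δb where δb = 1/835·3.1623·d; ‖Δx‖ = 0.0239
dividing the unrounded norms, ‖Δx‖/‖x‖ = 0.0013
tightness: 0.0013 against a bound of 0.0757 (unrounded ratio ≈ 0.0167)


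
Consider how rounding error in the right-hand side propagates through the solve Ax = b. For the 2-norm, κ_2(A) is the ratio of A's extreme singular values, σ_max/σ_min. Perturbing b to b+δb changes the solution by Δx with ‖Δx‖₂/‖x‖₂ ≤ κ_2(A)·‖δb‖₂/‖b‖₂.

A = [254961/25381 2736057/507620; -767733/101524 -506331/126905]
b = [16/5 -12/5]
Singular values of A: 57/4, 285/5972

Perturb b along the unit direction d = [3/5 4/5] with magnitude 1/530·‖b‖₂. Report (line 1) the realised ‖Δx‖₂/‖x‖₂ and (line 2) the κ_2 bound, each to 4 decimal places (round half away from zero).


σ_max = 57/4, σ_min = 285/5972
condition number: (57/4) ÷ (285/5972) = 298.6000
κ_2(A)·‖δb‖/‖b‖ = 0.5634
solve Ax = b  →  x = [0.2477 0.1321]
‖b‖₂ = 4.0000 and ‖x‖₂ = 0.2807
with δb = [0.0045 0.0060], A·Δx = δb → ‖Δx‖ = 0.1581
dividing the unrounded norms, ‖Δx‖/‖x‖ = 0.5634
tightness: 0.5634 against a bound of 0.5634; the bound is attained (ratio 1)

0.5634
0.5634


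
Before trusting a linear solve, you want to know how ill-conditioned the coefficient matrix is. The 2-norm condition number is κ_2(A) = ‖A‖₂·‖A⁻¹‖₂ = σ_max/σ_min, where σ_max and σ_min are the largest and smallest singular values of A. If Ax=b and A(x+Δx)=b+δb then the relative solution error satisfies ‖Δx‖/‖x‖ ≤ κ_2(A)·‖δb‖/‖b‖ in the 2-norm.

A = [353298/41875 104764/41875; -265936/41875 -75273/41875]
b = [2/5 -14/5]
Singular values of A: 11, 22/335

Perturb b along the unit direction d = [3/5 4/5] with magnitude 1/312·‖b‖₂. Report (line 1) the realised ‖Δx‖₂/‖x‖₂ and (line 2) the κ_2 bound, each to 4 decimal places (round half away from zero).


0.0045
0.5369

from the listed singular values, σ₁ = 11, σ_n = 22/335
κ = σ_max/σ_min = 11/(22/335) = 167.5000
bound on ‖Δx‖/‖x‖: κ·ε = 167.5000·1/312 = 0.5369
solve Ax = b  →  x = [8.7018 -29.1855]
‖b‖₂ = 2.8284 and ‖x‖₂ = 30.4551
Δx = A⁻¹·δb where δb = 1/312·2.8284·d; ‖Δx‖ = 0.1380
realised ‖Δx‖/‖x‖ = 0.0045
so the bound overstates the realised error by a factor of ≈ 118.4425 (computed from the unrounded values)


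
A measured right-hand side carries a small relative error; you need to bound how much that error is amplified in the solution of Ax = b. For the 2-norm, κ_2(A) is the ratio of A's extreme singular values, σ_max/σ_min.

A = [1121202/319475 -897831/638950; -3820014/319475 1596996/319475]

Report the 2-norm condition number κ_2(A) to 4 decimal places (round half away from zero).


M = AᵀA = [25359361416/163302841 -10566195255/163302841; -10566195255/163302841 17612296641/653211364]. tr(M)=704436345/3865156, det(M)=531441/966289
char-poly roots: 729/4 and 2916/966289
κ = σ_max/σ_min = (27/2)/(54/983) = 245.7500

245.7500


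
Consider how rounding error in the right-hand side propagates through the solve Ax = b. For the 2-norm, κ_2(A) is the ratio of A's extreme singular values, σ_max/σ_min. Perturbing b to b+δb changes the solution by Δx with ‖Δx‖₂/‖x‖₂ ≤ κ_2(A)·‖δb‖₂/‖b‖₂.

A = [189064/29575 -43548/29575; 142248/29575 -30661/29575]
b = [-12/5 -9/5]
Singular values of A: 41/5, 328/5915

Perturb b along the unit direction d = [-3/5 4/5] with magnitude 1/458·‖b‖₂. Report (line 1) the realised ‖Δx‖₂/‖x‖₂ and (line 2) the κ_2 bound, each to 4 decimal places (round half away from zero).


largest singular value 41/5, smallest 328/5915
κ_2(A) = (41/5) / (328/5915) = 147.8750
worst-case relative error ≤ 147.8750 × 1/458 = 0.3229
solve Ax = b  →  x = [-0.3569 0.0803]
‖b‖ = 3.0000, ‖x‖ = 0.3659
with δb = [-0.0039 0.0052], A·Δx = δb → ‖Δx‖ = 0.1181
dividing the unrounded norms, ‖Δx‖/‖x‖ = 0.3229
realised/bound = 1 exactly: the bound is attained for this b and d

0.3229
0.3229


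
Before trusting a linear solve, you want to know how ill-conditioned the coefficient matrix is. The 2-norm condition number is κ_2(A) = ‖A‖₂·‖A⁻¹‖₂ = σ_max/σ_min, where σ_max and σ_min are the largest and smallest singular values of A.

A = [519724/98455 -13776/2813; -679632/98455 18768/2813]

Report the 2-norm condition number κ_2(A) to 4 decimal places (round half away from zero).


101.8500

M = AᵀA = [29280507664/387735481 -3983010240/55390783; -3983010240/55390783 542016000/7912969]. tr(M)=66396304/461041, det(M)=921600/461041
solving λ² − 66396304/461041·λ + 921600/461041 = 0 gives λ = 144, 6400/461041
so κ_2 = √(144 / (6400/461041)) = 101.8500


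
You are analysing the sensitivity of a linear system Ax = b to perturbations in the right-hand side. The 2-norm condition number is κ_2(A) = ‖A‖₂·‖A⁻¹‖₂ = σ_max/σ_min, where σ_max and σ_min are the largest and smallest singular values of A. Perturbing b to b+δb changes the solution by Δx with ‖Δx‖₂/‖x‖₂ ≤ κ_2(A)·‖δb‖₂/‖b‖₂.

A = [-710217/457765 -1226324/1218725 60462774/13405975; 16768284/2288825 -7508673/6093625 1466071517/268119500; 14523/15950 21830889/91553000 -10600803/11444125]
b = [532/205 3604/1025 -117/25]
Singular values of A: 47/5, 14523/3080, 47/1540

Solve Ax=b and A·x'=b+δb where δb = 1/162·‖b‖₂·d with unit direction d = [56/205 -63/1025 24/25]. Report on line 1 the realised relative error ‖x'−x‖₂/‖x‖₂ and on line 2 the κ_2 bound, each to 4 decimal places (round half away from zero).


0.0099
1.9012

σ_max = 47/5, σ_min = 47/1540
κ = σ_max/σ_min = (47/5)/(47/1540) = 308.0000
worst-case relative error ≤ 308.0000 × 1/162 = 1.9012
solve Ax = b  →  x = [-0.1306 -128.0327 -28.0343]
2-norm of b is 6.4031; of x, 131.0661
re-solving with b+δb shifts x by Δx of norm 1.2951
realised ‖Δx‖/‖x‖ = 0.0099
tightness: 0.0099 against a bound of 1.9012 (unrounded ratio ≈ 0.0052)


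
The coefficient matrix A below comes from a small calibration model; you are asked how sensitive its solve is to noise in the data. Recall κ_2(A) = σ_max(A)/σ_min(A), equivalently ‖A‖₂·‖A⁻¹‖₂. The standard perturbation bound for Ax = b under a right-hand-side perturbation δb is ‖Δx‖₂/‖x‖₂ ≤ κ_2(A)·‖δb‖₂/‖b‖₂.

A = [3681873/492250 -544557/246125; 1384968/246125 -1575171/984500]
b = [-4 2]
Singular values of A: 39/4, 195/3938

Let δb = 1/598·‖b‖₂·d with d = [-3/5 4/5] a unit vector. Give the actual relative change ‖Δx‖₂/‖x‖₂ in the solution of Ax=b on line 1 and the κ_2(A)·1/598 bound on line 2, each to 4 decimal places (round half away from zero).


largest singular value 39/4, smallest 195/3938
κ = σ_max/σ_min = (39/4)/(195/3938) = 196.9000
perturbation bound = 196.9000·1/598 = 0.3293
solve Ax = b  →  x = [22.4213 77.6057]
‖b‖ = 4.4721, ‖x‖ = 80.7797
Δx = A⁻¹·δb where δb = 1/598·4.4721·d; ‖Δx‖ = 0.1510
dividing the unrounded norms, ‖Δx‖/‖x‖ = 0.0019
realised/bound (from unrounded values) ≈ 0.0057

0.0019
0.3293


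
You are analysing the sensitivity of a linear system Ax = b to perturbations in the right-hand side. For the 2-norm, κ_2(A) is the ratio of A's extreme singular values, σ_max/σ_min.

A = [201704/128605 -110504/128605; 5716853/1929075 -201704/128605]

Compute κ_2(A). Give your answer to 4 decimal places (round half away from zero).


M = AᵀA = [8515453193/757445625 -302757704/50496375; -302757704/50496375 10766464/3366425]. tr(M)=643406329/44555625, det(M)=8340544/1113890625
λ_max, λ_min = (643406329/44555625 ± √413912245293134641/1985203719140625)/2 = 361/25, 23104/44555625
so κ_2 = √((361/25) / (23104/44555625)) = 166.8750

166.8750


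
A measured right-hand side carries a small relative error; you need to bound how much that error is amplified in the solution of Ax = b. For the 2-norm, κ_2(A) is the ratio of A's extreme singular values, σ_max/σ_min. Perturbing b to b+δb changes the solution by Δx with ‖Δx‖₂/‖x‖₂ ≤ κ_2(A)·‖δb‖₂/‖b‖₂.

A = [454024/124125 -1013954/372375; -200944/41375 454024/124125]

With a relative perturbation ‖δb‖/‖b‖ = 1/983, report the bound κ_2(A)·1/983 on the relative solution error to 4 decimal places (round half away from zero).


0.3788

AᵀA = [22781768512/616280625 -51258401552/1848841875; -51258401552/1848841875 115333713892/5546525625]; tr = 2562957044/44372205, det = 133448704/5546525625
char-poly roots: 1444/25 and 92416/221861025
so κ_2 = √((1444/25) / (92416/221861025)) = 372.3750
worst-case relative error ≤ 372.3750 × 1/983 = 0.3788


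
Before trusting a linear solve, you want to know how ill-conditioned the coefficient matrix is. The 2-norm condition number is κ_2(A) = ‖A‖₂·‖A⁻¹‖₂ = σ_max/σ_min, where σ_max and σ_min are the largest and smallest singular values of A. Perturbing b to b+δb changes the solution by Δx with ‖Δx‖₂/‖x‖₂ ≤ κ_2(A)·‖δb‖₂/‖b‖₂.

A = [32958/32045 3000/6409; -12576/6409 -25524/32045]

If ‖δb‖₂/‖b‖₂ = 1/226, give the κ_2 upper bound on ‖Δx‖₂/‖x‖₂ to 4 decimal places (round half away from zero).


0.2566

M = AᵀA = [17439876/3553225 1452816/710645; 1452816/710645 3032784/3553225]. tr(M)=24228/4205, det(M)=5184/525625
eigenvalues of AᵀA: λ = (tr ± √(tr²−4·det))/2 = 144/25, 36/21025
κ_2(A) = √(λ_max/λ_min) = √((144/25) / (36/21025)) = 58.0000
worst-case relative error ≤ 58.0000 × 1/226 = 0.2566


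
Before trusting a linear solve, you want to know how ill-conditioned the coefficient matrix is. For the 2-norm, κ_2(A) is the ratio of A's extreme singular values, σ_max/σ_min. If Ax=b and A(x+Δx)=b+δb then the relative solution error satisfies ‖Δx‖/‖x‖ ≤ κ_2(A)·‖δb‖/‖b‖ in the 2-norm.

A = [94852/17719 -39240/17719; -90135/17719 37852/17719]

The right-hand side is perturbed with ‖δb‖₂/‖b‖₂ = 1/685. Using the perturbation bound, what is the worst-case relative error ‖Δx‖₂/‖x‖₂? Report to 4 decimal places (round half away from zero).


0.5489

form AᵀA = [1566013/28717 -652500/28717; -652500/28717 271888/28717] with trace 141377/2209 and determinant 64/2209
char-poly roots: 64 and 1/2209
so κ_2 = √(64 / (1/2209)) = 376.0000
κ_2(A)·‖δb‖/‖b‖ = 0.5489


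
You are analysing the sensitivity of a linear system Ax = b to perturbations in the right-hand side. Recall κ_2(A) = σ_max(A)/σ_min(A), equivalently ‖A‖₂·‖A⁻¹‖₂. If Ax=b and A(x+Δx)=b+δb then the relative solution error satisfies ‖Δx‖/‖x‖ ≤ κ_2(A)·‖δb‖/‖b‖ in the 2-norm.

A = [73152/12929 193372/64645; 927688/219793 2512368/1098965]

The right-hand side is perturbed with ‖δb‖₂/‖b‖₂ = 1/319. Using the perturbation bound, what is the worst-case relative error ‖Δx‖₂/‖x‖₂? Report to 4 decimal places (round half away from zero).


0.6485

M = AᵀA = [2407106190400/48308962849 1283751434880/48308962849; 1283751434880/48308962849 684739681936/48308962849]. tr(M)=10698428624/167159041, det(M)=16000000/167159041
λ_max, λ_min = (10698428624/167159041 ± √114445676844198533376/27942144988039681)/2 = 64, 250000/167159041
κ = σ_max/σ_min = 8/(500/12929) = 206.8640
worst-case relative error ≤ 206.8640 × 1/319 = 0.6485


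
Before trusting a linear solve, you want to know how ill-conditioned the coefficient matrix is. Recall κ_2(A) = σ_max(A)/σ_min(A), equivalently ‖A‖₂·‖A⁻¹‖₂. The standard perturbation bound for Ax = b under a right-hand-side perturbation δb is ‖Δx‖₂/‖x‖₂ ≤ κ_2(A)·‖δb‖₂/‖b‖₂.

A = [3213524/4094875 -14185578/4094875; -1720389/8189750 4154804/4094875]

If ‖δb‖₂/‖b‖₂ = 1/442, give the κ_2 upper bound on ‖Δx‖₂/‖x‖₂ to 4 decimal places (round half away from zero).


0.4519

form AᵀA = [70826694889/107315208100 -3146216634/1073152081; -3146216634/1073152081 349588831156/26828802025] with trace 873992873/63840100 and determinant 1874161/399000625
char-poly roots: 1369/100 and 5476/15960025
σ_max=√(1369/100)=(37/10), σ_min=√(5476/15960025)=(74/3995) → κ = 199.7500
κ_2(A)·‖δb‖/‖b‖ = 0.4519


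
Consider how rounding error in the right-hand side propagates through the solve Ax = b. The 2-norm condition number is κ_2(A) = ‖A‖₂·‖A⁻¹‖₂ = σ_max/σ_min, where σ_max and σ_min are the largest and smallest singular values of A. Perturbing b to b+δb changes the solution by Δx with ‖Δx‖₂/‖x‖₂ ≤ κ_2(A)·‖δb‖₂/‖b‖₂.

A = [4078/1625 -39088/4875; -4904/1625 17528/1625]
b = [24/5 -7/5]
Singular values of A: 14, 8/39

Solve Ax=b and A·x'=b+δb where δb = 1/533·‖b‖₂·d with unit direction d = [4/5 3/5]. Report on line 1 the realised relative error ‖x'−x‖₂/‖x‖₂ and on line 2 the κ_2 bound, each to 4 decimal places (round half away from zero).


largest singular value 14, smallest 8/39
κ_2(A) = 14 / (8/39) = 68.2500
worst-case relative error ≤ 68.2500 × 1/533 = 0.1280
solve Ax = b  →  x = [14.1200 3.8207]
2-norm of b is 5.0000; of x, 14.6278
re-solving with b+δb shifts x by Δx of norm 0.0457
relative error = 0.0031
so the bound overstates the realised error by a factor of ≈ 40.9578 (computed from the unrounded values)

0.0031
0.1280


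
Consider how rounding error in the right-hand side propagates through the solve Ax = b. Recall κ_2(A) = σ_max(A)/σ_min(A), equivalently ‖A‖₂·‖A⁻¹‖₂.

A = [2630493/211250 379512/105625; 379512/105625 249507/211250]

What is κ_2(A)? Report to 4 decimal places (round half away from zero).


101.4000

M = AᵀA = [11992977369/71402500 874395648/17850625; 874395648/17850625 1021393881/71402500]. tr(M)=10411497/57122, det(M)=1476225/456976
solving λ² − 10411497/57122·λ + 1476225/456976 = 0 gives λ = 729/4, 2025/114244
κ = σ_max/σ_min = (27/2)/(45/338) = 101.4000


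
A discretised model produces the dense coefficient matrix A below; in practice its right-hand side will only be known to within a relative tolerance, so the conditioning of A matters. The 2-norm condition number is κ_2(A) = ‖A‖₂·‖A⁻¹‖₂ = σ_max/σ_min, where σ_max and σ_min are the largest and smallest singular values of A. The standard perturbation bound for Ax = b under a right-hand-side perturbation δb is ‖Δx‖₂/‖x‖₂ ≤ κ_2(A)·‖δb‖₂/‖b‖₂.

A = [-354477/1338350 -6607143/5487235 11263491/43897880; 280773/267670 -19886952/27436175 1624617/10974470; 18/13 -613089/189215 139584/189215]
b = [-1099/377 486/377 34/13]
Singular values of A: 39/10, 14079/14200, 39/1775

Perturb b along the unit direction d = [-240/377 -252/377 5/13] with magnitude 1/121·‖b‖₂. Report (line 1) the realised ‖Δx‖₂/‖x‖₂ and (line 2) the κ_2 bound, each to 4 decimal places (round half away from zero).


0.0170
1.4669

σ_max = 39/10, σ_min = 39/1775
κ = σ_max/σ_min = (39/10)/(39/1775) = 177.5000
bound on ‖Δx‖/‖x‖: κ·ε = 177.5000·1/121 = 1.4669
solve Ax = b  →  x = [2.9903 20.6548 88.6540]
2-norm of b is 4.1231; of x, 91.0774
δb = ε·‖b‖·d = [-0.0217 -0.0228 0.0131]; solving A·Δx = δb gives ‖Δx‖ = 1.5509
realised ‖Δx‖/‖x‖ = 0.0170
so the bound overstates the realised error by a factor of ≈ 86.1491 (computed from the unrounded values)


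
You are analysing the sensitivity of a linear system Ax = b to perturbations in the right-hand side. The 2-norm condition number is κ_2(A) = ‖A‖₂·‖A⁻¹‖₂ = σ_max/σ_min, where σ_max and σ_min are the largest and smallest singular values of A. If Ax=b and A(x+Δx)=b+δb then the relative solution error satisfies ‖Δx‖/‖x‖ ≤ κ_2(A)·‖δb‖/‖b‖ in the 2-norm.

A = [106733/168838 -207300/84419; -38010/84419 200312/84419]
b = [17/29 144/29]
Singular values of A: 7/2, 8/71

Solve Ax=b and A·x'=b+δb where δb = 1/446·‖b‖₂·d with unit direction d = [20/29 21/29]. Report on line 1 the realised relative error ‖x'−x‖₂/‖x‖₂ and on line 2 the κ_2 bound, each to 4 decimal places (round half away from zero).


from the listed singular values, σ₁ = 7/2, σ_n = 8/71
κ = σ_max/σ_min = (7/2)/(8/71) = 31.0625
κ_2(A)·‖δb‖/‖b‖ = 0.0696
solve Ax = b  →  x = [34.4460 8.6289]
‖b‖ = 5.0000, ‖x‖ = 35.5103
Δx = A⁻¹·δb where δb = 1/446·5.0000·d; ‖Δx‖ = 0.0995
relative error = 0.0028
realised/bound (from unrounded values) ≈ 0.0402

0.0028
0.0696


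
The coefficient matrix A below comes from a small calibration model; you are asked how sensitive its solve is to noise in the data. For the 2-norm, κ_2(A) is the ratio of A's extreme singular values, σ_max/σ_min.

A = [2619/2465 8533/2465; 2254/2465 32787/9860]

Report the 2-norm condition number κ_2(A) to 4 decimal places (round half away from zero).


68.0000

AᵀA = [14197/7225 97083/14450; 97083/14450 2663473/115600]; tr = 115625/4624, det = 625/4624
char-poly roots: 25 and 25/4624
κ_2(A) = √(λ_max/λ_min) = √(25 / (25/4624)) = 68.0000


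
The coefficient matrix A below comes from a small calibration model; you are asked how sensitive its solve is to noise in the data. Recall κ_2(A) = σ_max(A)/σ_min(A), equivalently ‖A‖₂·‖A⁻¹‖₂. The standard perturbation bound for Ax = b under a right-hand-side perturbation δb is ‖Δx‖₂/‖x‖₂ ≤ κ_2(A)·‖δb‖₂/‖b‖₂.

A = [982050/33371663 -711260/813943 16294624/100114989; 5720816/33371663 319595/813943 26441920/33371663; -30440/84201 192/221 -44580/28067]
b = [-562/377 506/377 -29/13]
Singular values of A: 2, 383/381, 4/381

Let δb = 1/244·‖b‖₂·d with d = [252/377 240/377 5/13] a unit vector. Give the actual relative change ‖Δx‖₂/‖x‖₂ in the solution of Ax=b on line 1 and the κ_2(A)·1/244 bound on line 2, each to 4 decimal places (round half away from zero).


0.0123
0.7807

largest singular value 2, smallest 4/381
condition number: 2 ÷ (4/381) = 190.5000
bound on ‖Δx‖/‖x‖: κ·ε = 190.5000·1/244 = 0.7807
solve Ax = b  →  x = [93.3260 1.2849 -19.1343]
‖b‖₂ = 3.0000 and ‖x‖₂ = 95.2760
re-solving with b+δb shifts x by Δx of norm 1.1711
realised ‖Δx‖/‖x‖ = 0.0123
realised/bound (from unrounded values) ≈ 0.0157


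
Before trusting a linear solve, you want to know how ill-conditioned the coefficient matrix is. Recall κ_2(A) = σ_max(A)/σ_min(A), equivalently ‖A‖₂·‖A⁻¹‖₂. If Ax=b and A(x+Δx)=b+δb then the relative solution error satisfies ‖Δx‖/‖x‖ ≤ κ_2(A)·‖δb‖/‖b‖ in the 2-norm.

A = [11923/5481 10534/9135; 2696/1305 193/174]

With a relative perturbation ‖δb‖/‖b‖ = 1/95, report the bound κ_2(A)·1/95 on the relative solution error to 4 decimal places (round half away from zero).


3.9789

AᵀA = [8037241/893025 285766/59535; 285766/59535 1016089/396900]; tr = 8258753/714420, det = 83521/89302500
λ_max, λ_min = (8258753/714420 ± √1705127292616969/12759898410000)/2 = 289/25, 289/3572100
κ_2(A) = √(λ_max/λ_min) = √((289/25) / (289/3572100)) = 378.0000
bound on ‖Δx‖/‖x‖: κ·ε = 378.0000·1/95 = 3.9789


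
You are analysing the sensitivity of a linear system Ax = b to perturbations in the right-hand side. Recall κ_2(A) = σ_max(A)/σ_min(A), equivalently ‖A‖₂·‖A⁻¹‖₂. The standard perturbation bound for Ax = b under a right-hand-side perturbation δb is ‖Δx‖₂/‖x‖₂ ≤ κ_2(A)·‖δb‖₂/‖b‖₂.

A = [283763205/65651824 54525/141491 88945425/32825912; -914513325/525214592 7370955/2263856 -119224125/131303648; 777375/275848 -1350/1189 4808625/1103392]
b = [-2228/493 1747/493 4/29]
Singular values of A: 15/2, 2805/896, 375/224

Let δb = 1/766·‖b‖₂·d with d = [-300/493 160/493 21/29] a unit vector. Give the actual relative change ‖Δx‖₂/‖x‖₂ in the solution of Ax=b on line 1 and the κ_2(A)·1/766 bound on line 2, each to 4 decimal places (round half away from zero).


σ_max = 15/2, σ_min = 375/224
κ_2(A) = (15/2) / (375/224) = 4.4800
perturbation bound = 4.4800·1/766 = 0.0058
solve Ax = b  →  x = [-1.9738 0.4287 1.4197]
‖b‖ = 5.7446, ‖x‖ = 2.4689
Δx = A⁻¹·δb where δb = 1/766·5.7446·d; ‖Δx‖ = 0.0045
realised ‖Δx‖/‖x‖ = 0.0018
so the bound overstates the realised error by a factor of ≈ 3.2233 (computed from the unrounded values)

0.0018
0.0058


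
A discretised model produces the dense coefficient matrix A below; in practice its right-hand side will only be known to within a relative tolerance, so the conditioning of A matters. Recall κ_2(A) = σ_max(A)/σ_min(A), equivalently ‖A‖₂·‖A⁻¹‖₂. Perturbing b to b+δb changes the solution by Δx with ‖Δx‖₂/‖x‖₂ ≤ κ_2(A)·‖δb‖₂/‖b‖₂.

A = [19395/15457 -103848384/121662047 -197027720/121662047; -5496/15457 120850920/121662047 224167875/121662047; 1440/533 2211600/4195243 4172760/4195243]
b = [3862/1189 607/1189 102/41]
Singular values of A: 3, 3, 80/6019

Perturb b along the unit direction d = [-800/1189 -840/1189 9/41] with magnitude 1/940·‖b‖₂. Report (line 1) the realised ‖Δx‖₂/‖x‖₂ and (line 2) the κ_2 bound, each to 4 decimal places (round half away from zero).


σ_max = 3, σ_min = 80/6019
condition number: 3 ÷ (80/6019) = 225.7125
bound on ‖Δx‖/‖x‖: κ·ε = 225.7125·1/940 = 0.2401
solve Ax = b  →  x = [1.1795 132.6635 -71.0154]
‖b‖₂ = 4.1231 and ‖x‖₂ = 150.4798
with δb = [-0.0030 -0.0031 0.0010], A·Δx = δb → ‖Δx‖ = 0.3300
realised ‖Δx‖/‖x‖ = 0.0022
tightness: 0.0022 against a bound of 0.2401 (unrounded ratio ≈ 0.0091)

0.0022
0.2401


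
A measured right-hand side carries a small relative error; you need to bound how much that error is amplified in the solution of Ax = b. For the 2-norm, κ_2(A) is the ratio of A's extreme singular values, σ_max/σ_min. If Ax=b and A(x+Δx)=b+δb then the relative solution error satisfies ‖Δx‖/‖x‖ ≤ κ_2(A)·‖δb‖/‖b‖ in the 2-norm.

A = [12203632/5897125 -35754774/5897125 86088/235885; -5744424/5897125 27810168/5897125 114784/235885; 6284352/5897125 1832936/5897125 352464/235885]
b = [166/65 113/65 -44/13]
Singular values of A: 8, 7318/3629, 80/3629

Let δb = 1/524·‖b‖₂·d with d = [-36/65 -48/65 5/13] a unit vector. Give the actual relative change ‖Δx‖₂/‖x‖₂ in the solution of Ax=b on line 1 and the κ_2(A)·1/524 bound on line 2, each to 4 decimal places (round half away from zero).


0.0022
0.6926

σ_max = 8, σ_min = 80/3629
condition number: 8 ÷ (80/3629) = 362.9000
bound on ‖Δx‖/‖x‖: κ·ε = 362.9000·1/524 = 0.6926
solve Ax = b  →  x = [138.8173 40.3582 -109.6634]
‖b‖₂ = 4.5826 and ‖x‖₂ = 181.4528
with δb = [-0.0048 -0.0065 0.0034], A·Δx = δb → ‖Δx‖ = 0.3967
dividing the unrounded norms, ‖Δx‖/‖x‖ = 0.0022
so the bound overstates the realised error by a factor of ≈ 316.7699 (computed from the unrounded values)


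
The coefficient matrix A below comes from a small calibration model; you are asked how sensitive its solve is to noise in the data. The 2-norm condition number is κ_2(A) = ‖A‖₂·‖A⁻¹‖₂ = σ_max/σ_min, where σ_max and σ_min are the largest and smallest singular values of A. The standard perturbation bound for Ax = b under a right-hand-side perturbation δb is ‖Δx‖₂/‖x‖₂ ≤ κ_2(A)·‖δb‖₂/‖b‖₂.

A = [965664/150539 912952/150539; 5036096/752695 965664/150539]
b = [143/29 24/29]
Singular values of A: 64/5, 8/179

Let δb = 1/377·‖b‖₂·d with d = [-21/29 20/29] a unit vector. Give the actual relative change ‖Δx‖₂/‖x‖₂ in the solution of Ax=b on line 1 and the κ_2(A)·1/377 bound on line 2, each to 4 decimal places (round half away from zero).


0.0044
0.7597

largest singular value 64/5, smallest 8/179
κ_2(A) = (64/5) / (8/179) = 286.4000
κ_2(A)·‖δb‖/‖b‖ = 0.7597
solve Ax = b  →  x = [46.5194 -48.3922]
‖b‖ = 5.0000, ‖x‖ = 67.1257
re-solving with b+δb shifts x by Δx of norm 0.2968
realised ‖Δx‖/‖x‖ = 0.0044
realised/bound (from unrounded values) ≈ 0.0058


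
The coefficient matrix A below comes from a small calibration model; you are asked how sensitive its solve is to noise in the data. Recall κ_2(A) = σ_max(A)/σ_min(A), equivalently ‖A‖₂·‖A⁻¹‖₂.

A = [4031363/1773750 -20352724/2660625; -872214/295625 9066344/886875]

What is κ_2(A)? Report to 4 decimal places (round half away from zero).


form AᵀA = [1745565962497/125847562500 -4487789549278/94385671875; -4487789549278/94385671875 46160828638288/283157015625] with trace 64113090629/362440980 and determinant 5006411536/11326280625
solving λ² − 64113090629/362440980·λ + 5006411536/11326280625 = 0 gives λ = 17689/100, 1132096/453051225
κ = σ_max/σ_min = (133/10)/(1064/21285) = 266.0625

266.0625
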